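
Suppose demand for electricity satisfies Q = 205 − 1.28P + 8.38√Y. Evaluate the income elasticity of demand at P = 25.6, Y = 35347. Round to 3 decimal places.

0.451

At P = 25.6, Y = 35347: Q = 1747.739.
Holding P constant, ∂Q/∂Y = 8.38/(2√Y) = 0.0222863.
η_Y = (∂Q/∂Y)·(Y/Q) = 0.0222863 × (35347/1747.739) = 0.451.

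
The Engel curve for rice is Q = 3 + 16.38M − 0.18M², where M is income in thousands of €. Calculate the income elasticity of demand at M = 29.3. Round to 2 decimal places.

At M = 29.3: Q = 328.4058.
dQ/dM = 16.38 − 0.36M = 5.83200.
η = (dQ/dM)·(M/Q) = 5.83200 × (29.3/328.4058) = 0.52.

0.52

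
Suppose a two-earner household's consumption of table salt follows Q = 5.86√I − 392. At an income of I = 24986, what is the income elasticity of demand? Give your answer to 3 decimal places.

At I = 24986: Q = 534.288.
dQ/dI = 5.86/(2√I) = 0.0185361 at this income.
η = (dQ/dI)·(I/Q) = 0.0185361 × (24986/534.288) = 0.867.

0.867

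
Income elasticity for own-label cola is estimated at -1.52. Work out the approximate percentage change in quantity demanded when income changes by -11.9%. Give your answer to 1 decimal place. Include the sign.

18.1%

%ΔQ ≈ η × %ΔI = -1.52 × (-11.9%) = 18.1%.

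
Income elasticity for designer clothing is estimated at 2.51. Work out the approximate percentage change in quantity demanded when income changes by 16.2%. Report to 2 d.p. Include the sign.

%ΔQ ≈ η × %ΔI = 2.51 × 16.2% = 40.66%.

40.66%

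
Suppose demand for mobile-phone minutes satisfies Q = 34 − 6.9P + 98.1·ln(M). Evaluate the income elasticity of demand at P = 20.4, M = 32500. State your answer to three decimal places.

At P = 20.4, M = 32500: Q = 912.400.
Holding P constant, ∂Q/∂M = 98.1/M = 0.00301846.
η_M = (∂Q/∂M)·(M/Q) = 0.00301846 × (32500/912.400) = 0.108.

0.108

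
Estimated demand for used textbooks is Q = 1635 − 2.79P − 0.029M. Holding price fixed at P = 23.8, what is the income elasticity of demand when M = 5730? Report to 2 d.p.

-0.12

At P = 23.8, M = 5730: Q = 1402.428.
Holding P constant, ∂Q/∂M = −0.029.
η_M = (∂Q/∂M)·(M/Q) = -0.029 × (5730/1402.428) = -0.12.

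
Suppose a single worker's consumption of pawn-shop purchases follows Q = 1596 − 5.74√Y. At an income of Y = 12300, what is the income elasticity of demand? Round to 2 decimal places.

At Y = 12300: Q = 959.403.
dQ/dY = -5.74/(2√Y) = -0.0258779 at this income.
η = (dQ/dY)·(Y/Q) = -0.0258779 × (12300/959.403) = -0.33.

-0.33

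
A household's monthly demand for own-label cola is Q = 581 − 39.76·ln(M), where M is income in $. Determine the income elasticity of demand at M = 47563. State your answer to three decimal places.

-0.260

At M = 47563: Q = 152.792.
dQ/dM = -39.76/M = -0.000835944 at this income.
η = (dQ/dM)·(M/Q) = -0.000835944 × (47563/152.792) = -0.260.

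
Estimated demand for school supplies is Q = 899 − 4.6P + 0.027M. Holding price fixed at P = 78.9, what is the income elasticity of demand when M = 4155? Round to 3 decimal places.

0.173

At P = 78.9, M = 4155: Q = 648.245.
Holding P constant, ∂Q/∂M = 0.027.
η_M = (∂Q/∂M)·(M/Q) = 0.027 × (4155/648.245) = 0.173.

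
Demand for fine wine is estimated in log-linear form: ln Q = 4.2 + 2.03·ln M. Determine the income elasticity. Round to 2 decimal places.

2.03

In a log-linear demand, the coefficient on ln M is the income elasticity.
So η = 2.03.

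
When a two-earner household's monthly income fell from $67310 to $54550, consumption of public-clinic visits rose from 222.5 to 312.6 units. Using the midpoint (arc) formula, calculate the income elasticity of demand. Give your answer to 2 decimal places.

-1.61

ΔQ = 312.6 − 222.5 = 90.1; midpoint Q̄ = (222.5 + 312.6)/2 = 267.55.
ΔI = 54550 − 67310 = -12760; midpoint Ī = (67310 + 54550)/2 = 60930.
η = (ΔQ/Q̄) ÷ (ΔI/Ī) = (90.1/267.55) ÷ (-12760/60930) = -1.61.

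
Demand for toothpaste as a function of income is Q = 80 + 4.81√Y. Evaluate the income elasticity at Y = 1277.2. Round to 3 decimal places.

At Y = 1277.2: Q = 251.899.
dQ/dY = 4.81/(2√Y) = 0.0672954 at this income.
η = (dQ/dY)·(Y/Q) = 0.0672954 × (1277.2/251.899) = 0.341.

0.341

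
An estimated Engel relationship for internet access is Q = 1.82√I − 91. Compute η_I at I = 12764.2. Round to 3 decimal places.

At I = 12764.2: Q = 114.621.
dQ/dI = 1.82/(2√I) = 0.00805461 at this income.
η = (dQ/dI)·(I/Q) = 0.00805461 × (12764.2/114.621) = 0.897.

0.897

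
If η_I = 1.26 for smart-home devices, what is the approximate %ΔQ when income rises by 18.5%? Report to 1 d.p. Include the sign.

%ΔQ ≈ η × %ΔI = 1.26 × 18.5% = 23.3%.

23.3%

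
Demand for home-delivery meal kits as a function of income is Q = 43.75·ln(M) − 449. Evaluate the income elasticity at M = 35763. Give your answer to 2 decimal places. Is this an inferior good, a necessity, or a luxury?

4.51 (luxury)

At M = 35763: Q = 9.704.
dQ/dM = 43.75/M = 0.00122333 at this income.
η = (dQ/dM)·(M/Q) = 0.00122333 × (35763/9.704) = 4.51.
Since η > 1, the good is a luxury.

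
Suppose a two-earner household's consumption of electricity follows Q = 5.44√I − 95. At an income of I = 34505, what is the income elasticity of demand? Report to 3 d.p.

At I = 34505: Q = 915.508.
dQ/dI = 5.44/(2√I) = 0.0146429 at this income.
η = (dQ/dI)·(I/Q) = 0.0146429 × (34505/915.508) = 0.552.

0.552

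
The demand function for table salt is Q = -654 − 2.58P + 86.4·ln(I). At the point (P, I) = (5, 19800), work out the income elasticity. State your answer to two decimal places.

0.46

At P = 5, I = 19800: Q = 187.893.
Holding P constant, ∂Q/∂I = 86.4/I = 0.00436364.
η_I = (∂Q/∂I)·(I/Q) = 0.00436364 × (19800/187.893) = 0.46.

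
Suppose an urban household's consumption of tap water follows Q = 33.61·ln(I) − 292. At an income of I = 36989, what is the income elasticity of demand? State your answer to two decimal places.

0.55

At I = 36989: Q = 61.523.
dQ/dI = 33.61/I = 0.000908649 at this income.
η = (dQ/dI)·(I/Q) = 0.000908649 × (36989/61.523) = 0.55.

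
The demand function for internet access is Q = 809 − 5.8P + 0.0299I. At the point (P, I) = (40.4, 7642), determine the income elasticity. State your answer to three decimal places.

At P = 40.4, I = 7642: Q = 803.176.
Holding P constant, ∂Q/∂I = 0.0299.
η_I = (∂Q/∂I)·(I/Q) = 0.0299 × (7642/803.176) = 0.284.

0.284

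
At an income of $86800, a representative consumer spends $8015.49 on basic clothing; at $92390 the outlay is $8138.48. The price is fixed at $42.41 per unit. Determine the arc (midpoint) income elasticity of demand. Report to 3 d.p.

0.244

With a constant price, Q₁ = 8015.49/42.41 = 189.000 and Q₂ = 8138.48/42.41 = 191.900 (equivalently, work directly with expenditure since P cancels).
Midpoint %ΔQ = (8138.48 − 8015.49)/8076.99 = 0.01523; midpoint %ΔI = (92390 − 86800)/89595 = 0.06239.
η = 0.01523 / 0.06239 = 0.244.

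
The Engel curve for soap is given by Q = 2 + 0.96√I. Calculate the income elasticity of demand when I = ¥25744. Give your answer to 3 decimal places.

0.494

At I = 25744: Q = 156.031.
dQ/dI = 0.96/(2√I) = 0.0029916 at this income.
η = (dQ/dI)·(I/Q) = 0.0029916 × (25744/156.031) = 0.494.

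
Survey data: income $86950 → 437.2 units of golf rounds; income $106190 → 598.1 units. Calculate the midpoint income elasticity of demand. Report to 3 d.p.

1.560

ΔQ = 598.1 − 437.2 = 160.9; midpoint Q̄ = (437.2 + 598.1)/2 = 517.65.
ΔI = 106190 − 86950 = 19240; midpoint Ī = (86950 + 106190)/2 = 96570.
η = (ΔQ/Q̄) ÷ (ΔI/Ī) = (160.9/517.65) ÷ (19240/96570) = 1.560.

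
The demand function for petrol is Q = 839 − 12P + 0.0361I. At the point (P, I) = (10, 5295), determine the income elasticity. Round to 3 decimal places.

At P = 10, I = 5295: Q = 910.150.
Holding P constant, ∂Q/∂I = 0.0361.
η_I = (∂Q/∂I)·(I/Q) = 0.0361 × (5295/910.150) = 0.210.

0.210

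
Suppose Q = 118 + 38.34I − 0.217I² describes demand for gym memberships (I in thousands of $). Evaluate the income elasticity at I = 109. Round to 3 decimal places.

-0.569

At I = 109: Q = 1718.8830.
dQ/dI = 38.34 − 0.434I = -8.96600.
η = (dQ/dI)·(I/Q) = -8.96600 × (109/1718.8830) = -0.569.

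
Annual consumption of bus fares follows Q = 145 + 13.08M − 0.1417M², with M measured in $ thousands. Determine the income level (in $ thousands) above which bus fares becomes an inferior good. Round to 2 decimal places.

46.15

dQ/dM = 13.08 − 0.2834M.
The good is inferior where dQ/dM < 0. Setting dQ/dM = 0 gives M = 13.08 / 0.2834 = 46.15.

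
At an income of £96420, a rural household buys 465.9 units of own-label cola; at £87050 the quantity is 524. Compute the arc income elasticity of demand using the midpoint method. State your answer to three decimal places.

ΔQ = 524 − 465.9 = 58.1; midpoint Q̄ = (465.9 + 524)/2 = 494.95.
ΔI = 87050 − 96420 = -9370; midpoint Ī = (96420 + 87050)/2 = 91735.
η = (ΔQ/Q̄) ÷ (ΔI/Ī) = (58.1/494.95) ÷ (-9370/91735) = -1.149.

-1.149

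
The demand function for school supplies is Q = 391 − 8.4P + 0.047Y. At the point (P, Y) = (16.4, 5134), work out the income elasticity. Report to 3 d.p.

0.488

At P = 16.4, Y = 5134: Q = 494.538.
Holding P constant, ∂Q/∂Y = 0.047.
η_Y = (∂Q/∂Y)·(Y/Q) = 0.047 × (5134/494.538) = 0.488.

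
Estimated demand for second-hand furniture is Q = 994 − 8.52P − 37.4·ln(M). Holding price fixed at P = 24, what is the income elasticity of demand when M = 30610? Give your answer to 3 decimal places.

At P = 24, M = 30610: Q = 403.212.
Holding P constant, ∂Q/∂M = -37.4/M = -0.00122182.
η_M = (∂Q/∂M)·(M/Q) = -0.00122182 × (30610/403.212) = -0.093.

-0.093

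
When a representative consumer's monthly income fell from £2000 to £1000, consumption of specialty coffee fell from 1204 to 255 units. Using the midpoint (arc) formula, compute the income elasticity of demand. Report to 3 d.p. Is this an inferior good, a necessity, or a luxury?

1.951 (luxury)

ΔQ = 255 − 1204 = -949; midpoint Q̄ = (1204 + 255)/2 = 729.5.
ΔI = 1000 − 2000 = -1000; midpoint Ī = (2000 + 1000)/2 = 1500.
η = (ΔQ/Q̄) ÷ (ΔI/Ī) = (-949/729.5) ÷ (-1000/1500) = 1.951.
η > 1 ⇒ luxury.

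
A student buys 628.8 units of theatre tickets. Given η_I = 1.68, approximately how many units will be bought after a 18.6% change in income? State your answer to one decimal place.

825.3

%ΔQ ≈ η × %ΔI = 1.68 × 18.6% = 31.248%.
New Q ≈ 628.8 × (1 + 0.31248) = 825.3.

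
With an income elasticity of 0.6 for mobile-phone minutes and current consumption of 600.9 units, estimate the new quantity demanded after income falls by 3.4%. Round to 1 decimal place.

588.6

%ΔQ ≈ η × %ΔI = 0.6 × (-3.4%) = -2.04%.
New Q ≈ 600.9 × (1 − 0.0204) = 588.6.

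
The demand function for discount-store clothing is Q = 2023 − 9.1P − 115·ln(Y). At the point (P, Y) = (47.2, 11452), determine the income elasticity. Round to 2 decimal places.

-0.22

At P = 47.2, Y = 11452: Q = 518.699.
Holding P constant, ∂Q/∂Y = -115/Y = -0.0100419.
η_Y = (∂Q/∂Y)·(Y/Q) = -0.0100419 × (11452/518.699) = -0.22.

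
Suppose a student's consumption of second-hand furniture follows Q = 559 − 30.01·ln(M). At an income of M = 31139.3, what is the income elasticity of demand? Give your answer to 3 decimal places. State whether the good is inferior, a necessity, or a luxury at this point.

At M = 31139.3: Q = 248.510.
dQ/dM = -30.01/M = -0.000963734 at this income.
η = (dQ/dM)·(M/Q) = -0.000963734 × (31139.3/248.510) = -0.121.
Since η < 0, the good is an inferior good.

-0.121 (inferior good)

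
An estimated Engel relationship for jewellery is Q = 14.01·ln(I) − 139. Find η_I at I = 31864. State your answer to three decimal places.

At I = 31864: Q = 6.273.
dQ/dI = 14.01/I = 0.000439681 at this income.
η = (dQ/dI)·(I/Q) = 0.000439681 × (31864/6.273) = 2.233.

2.233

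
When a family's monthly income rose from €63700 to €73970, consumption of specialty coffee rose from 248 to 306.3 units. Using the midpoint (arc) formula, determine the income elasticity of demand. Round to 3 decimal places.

1.410

ΔQ = 306.3 − 248 = 58.3; midpoint Q̄ = (248 + 306.3)/2 = 277.15.
ΔI = 73970 − 63700 = 10270; midpoint Ī = (63700 + 73970)/2 = 68835.
η = (ΔQ/Q̄) ÷ (ΔI/Ī) = (58.3/277.15) ÷ (10270/68835) = 1.410.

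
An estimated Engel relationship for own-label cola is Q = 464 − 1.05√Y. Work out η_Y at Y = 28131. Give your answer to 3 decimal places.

At Y = 28131: Q = 287.891.
dQ/dY = -1.05/(2√Y) = -0.00313016 at this income.
η = (dQ/dY)·(Y/Q) = -0.00313016 × (28131/287.891) = -0.306.

-0.306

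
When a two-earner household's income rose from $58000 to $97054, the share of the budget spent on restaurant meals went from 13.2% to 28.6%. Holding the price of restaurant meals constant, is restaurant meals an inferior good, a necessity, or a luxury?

luxury

The budget share rises as income rises, so η > 1.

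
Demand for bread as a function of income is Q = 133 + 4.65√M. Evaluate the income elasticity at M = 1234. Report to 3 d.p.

At M = 1234: Q = 296.347.
dQ/dM = 4.65/(2√M) = 0.0661859 at this income.
η = (dQ/dM)·(M/Q) = 0.0661859 × (1234/296.347) = 0.276.

0.276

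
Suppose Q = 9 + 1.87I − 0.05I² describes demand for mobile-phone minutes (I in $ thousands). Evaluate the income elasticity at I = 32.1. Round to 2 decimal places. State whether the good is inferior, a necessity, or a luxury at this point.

At I = 32.1: Q = 17.5065.
dQ/dI = 1.87 − 0.1I = -1.34000.
η = (dQ/dI)·(I/Q) = -1.34000 × (32.1/17.5065) = -2.46.
η < 0 ⇒ inferior good.

-2.46 (inferior good)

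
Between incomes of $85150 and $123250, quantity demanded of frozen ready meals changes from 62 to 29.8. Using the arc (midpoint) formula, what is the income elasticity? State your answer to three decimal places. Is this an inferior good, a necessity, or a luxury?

-1.919 (inferior good)

ΔQ = 29.8 − 62 = -32.2; midpoint Q̄ = (62 + 29.8)/2 = 45.9.
ΔI = 123250 − 85150 = 38100; midpoint Ī = (85150 + 123250)/2 = 104200.
η = (ΔQ/Q̄) ÷ (ΔI/Ī) = (-32.2/45.9) ÷ (38100/104200) = -1.919.
η < 0 ⇒ inferior good.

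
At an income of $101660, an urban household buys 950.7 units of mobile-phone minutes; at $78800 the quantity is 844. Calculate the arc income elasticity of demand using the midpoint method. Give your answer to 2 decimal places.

0.47

ΔQ = 844 − 950.7 = -106.7; midpoint Q̄ = (950.7 + 844)/2 = 897.35.
ΔI = 78800 − 101660 = -22860; midpoint Ī = (101660 + 78800)/2 = 90230.
η = (ΔQ/Q̄) ÷ (ΔI/Ī) = (-106.7/897.35) ÷ (-22860/90230) = 0.47.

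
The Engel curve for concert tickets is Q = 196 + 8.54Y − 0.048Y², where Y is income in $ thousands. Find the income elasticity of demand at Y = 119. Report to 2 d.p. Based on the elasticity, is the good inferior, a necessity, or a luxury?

At Y = 119: Q = 532.5320.
dQ/dY = 8.54 − 0.096Y = -2.88400.
η = (dQ/dY)·(Y/Q) = -2.88400 × (119/532.5320) = -0.64.
η < 0 ⇒ inferior good.

-0.64 (inferior good)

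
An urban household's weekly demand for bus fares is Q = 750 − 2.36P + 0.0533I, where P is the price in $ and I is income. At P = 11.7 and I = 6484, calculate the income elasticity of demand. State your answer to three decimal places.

At P = 11.7, I = 6484: Q = 1067.985.
Holding P constant, ∂Q/∂I = 0.0533.
η_I = (∂Q/∂I)·(I/Q) = 0.0533 × (6484/1067.985) = 0.324.

0.324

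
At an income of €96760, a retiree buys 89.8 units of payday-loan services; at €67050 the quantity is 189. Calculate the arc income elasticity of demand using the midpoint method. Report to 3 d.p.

ΔQ = 189 − 89.8 = 99.2; midpoint Q̄ = (89.8 + 189)/2 = 139.4.
ΔI = 67050 − 96760 = -29710; midpoint Ī = (96760 + 67050)/2 = 81905.
η = (ΔQ/Q̄) ÷ (ΔI/Ī) = (99.2/139.4) ÷ (-29710/81905) = -1.962.

-1.962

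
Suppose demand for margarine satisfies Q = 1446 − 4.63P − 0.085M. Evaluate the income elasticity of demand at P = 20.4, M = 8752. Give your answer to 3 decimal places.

-1.224

At P = 20.4, M = 8752: Q = 607.628.
Holding P constant, ∂Q/∂M = −0.085.
η_M = (∂Q/∂M)·(M/Q) = -0.085 × (8752/607.628) = -1.224.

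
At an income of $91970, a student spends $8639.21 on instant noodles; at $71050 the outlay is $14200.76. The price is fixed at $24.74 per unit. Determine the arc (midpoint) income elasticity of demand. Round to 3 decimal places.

-1.897

With a constant price, Q₁ = 8639.21/24.74 = 349.200 and Q₂ = 14200.76/24.74 = 574.000 (equivalently, work directly with expenditure since P cancels).
Midpoint %ΔQ = (14200.76 − 8639.21)/11419.99 = 0.48700; midpoint %ΔI = (71050 − 91970)/81510 = -0.25666.
η = 0.48700 / -0.25666 = -1.897.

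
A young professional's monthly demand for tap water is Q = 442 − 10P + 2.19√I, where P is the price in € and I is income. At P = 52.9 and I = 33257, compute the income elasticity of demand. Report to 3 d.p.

At P = 52.9, I = 33257: Q = 312.379.
Holding P constant, ∂Q/∂I = 2.19/(2√I) = 0.00600444.
η_I = (∂Q/∂I)·(I/Q) = 0.00600444 × (33257/312.379) = 0.639.

0.639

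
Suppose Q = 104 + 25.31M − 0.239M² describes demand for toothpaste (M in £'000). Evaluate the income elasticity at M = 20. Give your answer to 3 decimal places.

0.612

At M = 20: Q = 514.6000.
dQ/dM = 25.31 − 0.478M = 15.75000.
η = (dQ/dM)·(M/Q) = 15.75000 × (20/514.6000) = 0.612.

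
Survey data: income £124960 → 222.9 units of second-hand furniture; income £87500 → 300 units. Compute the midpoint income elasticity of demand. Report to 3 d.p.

ΔQ = 300 − 222.9 = 77.1; midpoint Q̄ = (222.9 + 300)/2 = 261.45.
ΔI = 87500 − 124960 = -37460; midpoint Ī = (124960 + 87500)/2 = 106230.
η = (ΔQ/Q̄) ÷ (ΔI/Ī) = (77.1/261.45) ÷ (-37460/106230) = -0.836.

-0.836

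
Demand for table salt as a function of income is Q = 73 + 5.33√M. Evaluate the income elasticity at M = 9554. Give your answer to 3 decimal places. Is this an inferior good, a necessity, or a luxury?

0.439 (necessity)

At M = 9554: Q = 593.979.
dQ/dM = 5.33/(2√M) = 0.0272649 at this income.
η = (dQ/dM)·(M/Q) = 0.0272649 × (9554/593.979) = 0.439.
Since 0 < η < 1, the good is a necessity.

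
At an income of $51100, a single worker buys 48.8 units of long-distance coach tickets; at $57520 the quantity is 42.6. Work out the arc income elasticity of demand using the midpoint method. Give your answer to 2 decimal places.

-1.15

ΔQ = 42.6 − 48.8 = -6.2; midpoint Q̄ = (48.8 + 42.6)/2 = 45.7.
ΔI = 57520 − 51100 = 6420; midpoint Ī = (51100 + 57520)/2 = 54310.
η = (ΔQ/Q̄) ÷ (ΔI/Ī) = (-6.2/45.7) ÷ (6420/54310) = -1.15.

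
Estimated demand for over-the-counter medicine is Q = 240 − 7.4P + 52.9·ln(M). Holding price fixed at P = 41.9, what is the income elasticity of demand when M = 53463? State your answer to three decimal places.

At P = 41.9, M = 53463: Q = 505.849.
Holding P constant, ∂Q/∂M = 52.9/M = 0.000989469.
η_M = (∂Q/∂M)·(M/Q) = 0.000989469 × (53463/505.849) = 0.105.

0.105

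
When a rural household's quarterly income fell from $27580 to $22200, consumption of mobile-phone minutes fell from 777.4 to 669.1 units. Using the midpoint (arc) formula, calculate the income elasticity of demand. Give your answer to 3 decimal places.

0.693

ΔQ = 669.1 − 777.4 = -108.3; midpoint Q̄ = (777.4 + 669.1)/2 = 723.25.
ΔI = 22200 − 27580 = -5380; midpoint Ī = (27580 + 22200)/2 = 24890.
η = (ΔQ/Q̄) ÷ (ΔI/Ī) = (-108.3/723.25) ÷ (-5380/24890) = 0.693.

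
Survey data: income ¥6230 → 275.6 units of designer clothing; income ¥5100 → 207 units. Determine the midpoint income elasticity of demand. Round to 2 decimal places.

ΔQ = 207 − 275.6 = -68.6; midpoint Q̄ = (275.6 + 207)/2 = 241.3.
ΔI = 5100 − 6230 = -1130; midpoint Ī = (6230 + 5100)/2 = 5665.
η = (ΔQ/Q̄) ÷ (ΔI/Ī) = (-68.6/241.3) ÷ (-1130/5665) = 1.43.

1.43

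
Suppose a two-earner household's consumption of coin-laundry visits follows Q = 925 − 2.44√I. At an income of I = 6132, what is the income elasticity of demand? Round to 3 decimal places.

At I = 6132: Q = 733.931.
dQ/dI = -2.44/(2√I) = -0.0155797 at this income.
η = (dQ/dI)·(I/Q) = -0.0155797 × (6132/733.931) = -0.130.

-0.130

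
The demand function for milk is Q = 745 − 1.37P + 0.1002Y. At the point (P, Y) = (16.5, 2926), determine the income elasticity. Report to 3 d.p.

At P = 16.5, Y = 2926: Q = 1015.580.
Holding P constant, ∂Q/∂Y = 0.1002.
η_Y = (∂Q/∂Y)·(Y/Q) = 0.1002 × (2926/1015.580) = 0.289.

0.289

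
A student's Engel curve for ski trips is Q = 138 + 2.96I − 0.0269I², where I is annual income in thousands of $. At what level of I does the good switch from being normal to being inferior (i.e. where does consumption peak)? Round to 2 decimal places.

dQ/dI = 2.96 − 0.0538I.
The good is inferior where dQ/dI < 0. Setting dQ/dI = 0 gives I = 2.96 / 0.0538 = 55.02.

55.02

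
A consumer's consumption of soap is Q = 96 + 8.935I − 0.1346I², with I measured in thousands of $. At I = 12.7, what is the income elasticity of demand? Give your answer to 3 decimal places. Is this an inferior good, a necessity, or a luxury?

At I = 12.7: Q = 187.7649.
dQ/dI = 8.935 − 0.2692I = 5.51616.
η = (dQ/dI)·(I/Q) = 5.51616 × (12.7/187.7649) = 0.373.
0 < η < 1 ⇒ necessity.

0.373 (necessity)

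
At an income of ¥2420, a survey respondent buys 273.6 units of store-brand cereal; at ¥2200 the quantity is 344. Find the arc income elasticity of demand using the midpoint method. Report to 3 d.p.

-2.394

ΔQ = 344 − 273.6 = 70.4; midpoint Q̄ = (273.6 + 344)/2 = 308.8.
ΔI = 2200 − 2420 = -220; midpoint Ī = (2420 + 2200)/2 = 2310.
η = (ΔQ/Q̄) ÷ (ΔI/Ī) = (70.4/308.8) ÷ (-220/2310) = -2.394.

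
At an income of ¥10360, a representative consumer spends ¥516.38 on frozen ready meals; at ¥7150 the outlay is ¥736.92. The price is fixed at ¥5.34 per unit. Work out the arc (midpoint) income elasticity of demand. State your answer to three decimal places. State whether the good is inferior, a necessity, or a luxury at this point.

-0.960 (inferior good)

With a constant price, Q₁ = 516.38/5.34 = 96.700 and Q₂ = 736.92/5.34 = 138.000 (equivalently, work directly with expenditure since P cancels).
Midpoint %ΔQ = (736.92 − 516.38)/626.65 = 0.35193; midpoint %ΔI = (7150 − 10360)/8755 = -0.36665.
η = 0.35193 / -0.36665 = -0.960.
η < 0 ⇒ inferior good.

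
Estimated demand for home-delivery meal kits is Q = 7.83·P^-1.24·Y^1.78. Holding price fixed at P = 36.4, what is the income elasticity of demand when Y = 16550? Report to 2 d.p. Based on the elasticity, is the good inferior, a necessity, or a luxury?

For a multiplicative demand Q = A·P^α·Y^β, the income elasticity is β everywhere.
Here β = 1.78, so η = 1.78.
Since η > 1, this is a luxury.

1.78 (luxury)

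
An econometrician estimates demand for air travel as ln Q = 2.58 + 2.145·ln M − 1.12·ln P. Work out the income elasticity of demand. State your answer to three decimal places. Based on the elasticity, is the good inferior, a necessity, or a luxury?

In a log-linear demand, the coefficient on ln M is the income elasticity.
So η = 2.145.
η > 1 ⇒ luxury.

2.145 (luxury)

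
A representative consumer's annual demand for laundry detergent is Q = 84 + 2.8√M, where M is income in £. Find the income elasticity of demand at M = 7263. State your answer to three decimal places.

0.370

At M = 7263: Q = 322.625.
dQ/dM = 2.8/(2√M) = 0.0164274 at this income.
η = (dQ/dM)·(M/Q) = 0.0164274 × (7263/322.625) = 0.370.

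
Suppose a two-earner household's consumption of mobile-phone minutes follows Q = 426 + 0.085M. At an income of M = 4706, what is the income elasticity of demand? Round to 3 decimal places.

At M = 4706: Q = 826.010.
dQ/dM = 0.085.
η = (dQ/dM)·(M/Q) = 0.085 × (4706/826.010) = 0.484.

0.484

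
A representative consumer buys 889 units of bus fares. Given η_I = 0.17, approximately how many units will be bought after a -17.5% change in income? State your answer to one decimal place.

862.6

%ΔQ ≈ η × %ΔI = 0.17 × (-17.5%) = -2.975%.
New Q ≈ 889 × (1 − 0.02975) = 862.6.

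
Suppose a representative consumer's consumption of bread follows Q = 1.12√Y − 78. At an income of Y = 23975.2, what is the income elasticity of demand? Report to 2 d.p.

0.91

At Y = 23975.2: Q = 95.420.
dQ/dY = 1.12/(2√Y) = 0.00361665 at this income.
η = (dQ/dY)·(Y/Q) = 0.00361665 × (23975.2/95.420) = 0.91.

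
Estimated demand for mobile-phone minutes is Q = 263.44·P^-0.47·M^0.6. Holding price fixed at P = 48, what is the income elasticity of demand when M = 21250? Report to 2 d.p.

For a multiplicative demand Q = A·P^α·M^β, the income elasticity is β everywhere.
Here β = 0.6, so η = 0.60.

0.60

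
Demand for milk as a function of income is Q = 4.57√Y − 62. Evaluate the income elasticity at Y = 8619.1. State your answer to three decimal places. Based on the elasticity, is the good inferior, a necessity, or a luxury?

0.586 (necessity)

At Y = 8619.1: Q = 362.275.
dQ/dY = 4.57/(2√Y) = 0.0246125 at this income.
η = (dQ/dY)·(Y/Q) = 0.0246125 × (8619.1/362.275) = 0.586.
Since 0 < η < 1, the good is a necessity.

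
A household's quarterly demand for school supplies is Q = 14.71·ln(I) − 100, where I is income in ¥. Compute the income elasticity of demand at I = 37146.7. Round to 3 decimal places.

0.268

At I = 37146.7: Q = 54.788.
dQ/dI = 14.71/I = 0.000395997 at this income.
η = (dQ/dI)·(I/Q) = 0.000395997 × (37146.7/54.788) = 0.268.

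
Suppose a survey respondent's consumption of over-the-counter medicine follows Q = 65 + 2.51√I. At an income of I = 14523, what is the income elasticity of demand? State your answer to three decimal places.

0.412

At I = 14523: Q = 367.484.
dQ/dI = 2.51/(2√I) = 0.010414 at this income.
η = (dQ/dI)·(I/Q) = 0.010414 × (14523/367.484) = 0.412.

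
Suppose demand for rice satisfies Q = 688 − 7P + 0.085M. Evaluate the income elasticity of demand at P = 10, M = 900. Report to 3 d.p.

0.110

At P = 10, M = 900: Q = 694.500.
Holding P constant, ∂Q/∂M = 0.085.
η_M = (∂Q/∂M)·(M/Q) = 0.085 × (900/694.500) = 0.110.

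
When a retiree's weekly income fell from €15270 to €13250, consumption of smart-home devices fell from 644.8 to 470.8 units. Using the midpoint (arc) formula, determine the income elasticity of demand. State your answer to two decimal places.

ΔQ = 470.8 − 644.8 = -174; midpoint Q̄ = (644.8 + 470.8)/2 = 557.8.
ΔI = 13250 − 15270 = -2020; midpoint Ī = (15270 + 13250)/2 = 14260.
η = (ΔQ/Q̄) ÷ (ΔI/Ī) = (-174/557.8) ÷ (-2020/14260) = 2.20.

2.20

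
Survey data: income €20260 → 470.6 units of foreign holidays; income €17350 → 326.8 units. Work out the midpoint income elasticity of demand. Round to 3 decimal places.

2.331

ΔQ = 326.8 − 470.6 = -143.8; midpoint Q̄ = (470.6 + 326.8)/2 = 398.7.
ΔI = 17350 − 20260 = -2910; midpoint Ī = (20260 + 17350)/2 = 18805.
η = (ΔQ/Q̄) ÷ (ΔI/Ī) = (-143.8/398.7) ÷ (-2910/18805) = 2.331.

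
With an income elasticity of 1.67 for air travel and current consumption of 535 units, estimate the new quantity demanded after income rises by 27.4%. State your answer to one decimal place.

%ΔQ ≈ η × %ΔI = 1.67 × 27.4% = 45.758%.
New Q ≈ 535 × (1 + 0.45758) = 779.8.

779.8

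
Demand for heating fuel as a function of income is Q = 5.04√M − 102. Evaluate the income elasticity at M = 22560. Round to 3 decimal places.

0.578

At M = 22560: Q = 655.007.
dQ/dM = 5.04/(2√M) = 0.0167776 at this income.
η = (dQ/dM)·(M/Q) = 0.0167776 × (22560/655.007) = 0.578.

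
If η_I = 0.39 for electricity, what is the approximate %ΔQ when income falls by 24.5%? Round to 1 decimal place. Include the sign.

-9.6%

%ΔQ ≈ η × %ΔI = 0.39 × (-24.5%) = -9.6%.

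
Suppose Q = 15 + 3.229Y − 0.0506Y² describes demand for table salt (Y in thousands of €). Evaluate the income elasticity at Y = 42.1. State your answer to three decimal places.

-0.709

At Y = 42.1: Q = 61.2570.
dQ/dY = 3.229 − 0.1012Y = -1.03152.
η = (dQ/dY)·(Y/Q) = -1.03152 × (42.1/61.2570) = -0.709.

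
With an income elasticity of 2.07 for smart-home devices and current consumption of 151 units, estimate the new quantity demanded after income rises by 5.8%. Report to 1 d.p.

%ΔQ ≈ η × %ΔI = 2.07 × 5.8% = 12.006%.
New Q ≈ 151 × (1 + 0.12006) = 169.1.

169.1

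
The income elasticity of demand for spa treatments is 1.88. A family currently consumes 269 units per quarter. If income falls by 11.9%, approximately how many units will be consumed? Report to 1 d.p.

208.8

%ΔQ ≈ η × %ΔI = 1.88 × (-11.9%) = -22.372%.
New Q ≈ 269 × (1 − 0.22372) = 208.8.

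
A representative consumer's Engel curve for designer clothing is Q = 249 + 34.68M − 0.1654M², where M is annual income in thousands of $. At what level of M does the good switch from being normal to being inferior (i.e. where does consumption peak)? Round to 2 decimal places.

dQ/dM = 34.68 − 0.3308M.
The good is inferior where dQ/dM < 0. Setting dQ/dM = 0 gives M = 34.68 / 0.3308 = 104.84.

104.84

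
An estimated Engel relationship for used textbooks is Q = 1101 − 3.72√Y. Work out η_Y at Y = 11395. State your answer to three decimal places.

-0.282

At Y = 11395: Q = 703.900.
dQ/dY = -3.72/(2√Y) = -0.0174243 at this income.
η = (dQ/dY)·(Y/Q) = -0.0174243 × (11395/703.900) = -0.282.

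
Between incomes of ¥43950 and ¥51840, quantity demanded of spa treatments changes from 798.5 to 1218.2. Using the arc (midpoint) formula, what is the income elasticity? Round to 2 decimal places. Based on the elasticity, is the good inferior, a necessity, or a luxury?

ΔQ = 1218.2 − 798.5 = 419.7; midpoint Q̄ = (798.5 + 1218.2)/2 = 1008.35.
ΔI = 51840 − 43950 = 7890; midpoint Ī = (43950 + 51840)/2 = 47895.
η = (ΔQ/Q̄) ÷ (ΔI/Ī) = (419.7/1008.35) ÷ (7890/47895) = 2.53.
η > 1 ⇒ luxury.

2.53 (luxury)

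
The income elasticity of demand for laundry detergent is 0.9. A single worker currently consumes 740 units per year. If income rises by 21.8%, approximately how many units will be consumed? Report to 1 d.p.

885.2

%ΔQ ≈ η × %ΔI = 0.9 × 21.8% = 19.62%.
New Q ≈ 740 × (1 + 0.1962) = 885.2.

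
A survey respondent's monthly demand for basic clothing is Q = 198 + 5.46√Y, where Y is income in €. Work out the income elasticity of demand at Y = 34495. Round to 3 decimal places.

At Y = 34495: Q = 1212.076.
dQ/dY = 5.46/(2√Y) = 0.0146989 at this income.
η = (dQ/dY)·(Y/Q) = 0.0146989 × (34495/1212.076) = 0.418.

0.418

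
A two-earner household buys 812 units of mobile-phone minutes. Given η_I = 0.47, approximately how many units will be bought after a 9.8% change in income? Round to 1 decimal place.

849.4

%ΔQ ≈ η × %ΔI = 0.47 × 9.8% = 4.606%.
New Q ≈ 812 × (1 + 0.04606) = 849.4.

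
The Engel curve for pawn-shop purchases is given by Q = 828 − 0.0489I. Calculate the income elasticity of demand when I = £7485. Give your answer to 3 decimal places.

-0.792

At I = 7485: Q = 461.984.
dQ/dI = −0.0489.
η = (dQ/dI)·(I/Q) = -0.0489 × (7485/461.984) = -0.792.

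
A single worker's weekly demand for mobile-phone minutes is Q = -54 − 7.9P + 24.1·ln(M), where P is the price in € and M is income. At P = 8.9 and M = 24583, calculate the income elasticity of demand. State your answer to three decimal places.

0.202

At P = 8.9, M = 24583: Q = 119.336.
Holding P constant, ∂Q/∂M = 24.1/M = 0.000980352.
η_M = (∂Q/∂M)·(M/Q) = 0.000980352 × (24583/119.336) = 0.202.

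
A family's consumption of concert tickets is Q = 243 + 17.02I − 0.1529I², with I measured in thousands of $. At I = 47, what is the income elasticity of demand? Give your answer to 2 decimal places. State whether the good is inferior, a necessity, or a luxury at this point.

0.18 (necessity)

At I = 47: Q = 705.1839.
dQ/dI = 17.02 − 0.3058I = 2.64740.
η = (dQ/dI)·(I/Q) = 2.64740 × (47/705.1839) = 0.18.
0 < η < 1 ⇒ necessity.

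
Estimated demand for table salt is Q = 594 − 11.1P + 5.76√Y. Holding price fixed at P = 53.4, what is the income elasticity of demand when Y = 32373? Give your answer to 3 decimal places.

At P = 53.4, Y = 32373: Q = 1037.628.
Holding P constant, ∂Q/∂Y = 5.76/(2√Y) = 0.0160067.
η_Y = (∂Q/∂Y)·(Y/Q) = 0.0160067 × (32373/1037.628) = 0.499.

0.499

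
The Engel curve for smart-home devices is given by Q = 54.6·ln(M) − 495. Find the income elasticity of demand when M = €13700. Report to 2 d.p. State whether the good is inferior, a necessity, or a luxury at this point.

At M = 13700: Q = 25.073.
dQ/dM = 54.6/M = 0.0039854 at this income.
η = (dQ/dM)·(M/Q) = 0.0039854 × (13700/25.073) = 2.18.
Since η > 1, the good is a luxury.

2.18 (luxury)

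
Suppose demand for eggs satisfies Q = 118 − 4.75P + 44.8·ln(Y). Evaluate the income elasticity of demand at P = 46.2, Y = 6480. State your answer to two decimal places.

0.15

At P = 46.2, Y = 6480: Q = 291.736.
Holding P constant, ∂Q/∂Y = 44.8/Y = 0.00691358.
η_Y = (∂Q/∂Y)·(Y/Q) = 0.00691358 × (6480/291.736) = 0.15.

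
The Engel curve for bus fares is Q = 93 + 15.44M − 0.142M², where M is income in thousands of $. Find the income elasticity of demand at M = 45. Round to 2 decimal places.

0.24

At M = 45: Q = 500.2500.
dQ/dM = 15.44 − 0.284M = 2.66000.
η = (dQ/dM)·(M/Q) = 2.66000 × (45/500.2500) = 0.24.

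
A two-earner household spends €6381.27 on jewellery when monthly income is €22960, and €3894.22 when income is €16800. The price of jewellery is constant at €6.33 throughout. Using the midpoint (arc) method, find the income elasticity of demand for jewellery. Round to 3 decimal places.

With a constant price, Q₁ = 6381.27/6.33 = 1008.100 and Q₂ = 3894.22/6.33 = 615.201 (equivalently, work directly with expenditure since P cancels).
Midpoint %ΔQ = (3894.22 − 6381.27)/5137.75 = -0.48407; midpoint %ΔI = (16800 − 22960)/19880 = -0.30986.
η = -0.48407 / -0.30986 = 1.562.

1.562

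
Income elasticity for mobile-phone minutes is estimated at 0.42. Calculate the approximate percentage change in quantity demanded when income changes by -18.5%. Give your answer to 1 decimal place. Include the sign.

%ΔQ ≈ η × %ΔI = 0.42 × (-18.5%) = -7.8%.

-7.8%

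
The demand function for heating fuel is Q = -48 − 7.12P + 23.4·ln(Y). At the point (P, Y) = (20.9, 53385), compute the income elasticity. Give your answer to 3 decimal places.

At P = 20.9, Y = 53385: Q = 57.908.
Holding P constant, ∂Q/∂Y = 23.4/Y = 0.000438325.
η_Y = (∂Q/∂Y)·(Y/Q) = 0.000438325 × (53385/57.908) = 0.404.

0.404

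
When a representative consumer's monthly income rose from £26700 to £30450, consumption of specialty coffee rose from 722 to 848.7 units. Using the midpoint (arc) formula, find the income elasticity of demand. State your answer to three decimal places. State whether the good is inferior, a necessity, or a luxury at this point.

ΔQ = 848.7 − 722 = 126.7; midpoint Q̄ = (722 + 848.7)/2 = 785.35.
ΔI = 30450 − 26700 = 3750; midpoint Ī = (26700 + 30450)/2 = 28575.
η = (ΔQ/Q̄) ÷ (ΔI/Ī) = (126.7/785.35) ÷ (3750/28575) = 1.229.
η > 1 ⇒ luxury.

1.229 (luxury)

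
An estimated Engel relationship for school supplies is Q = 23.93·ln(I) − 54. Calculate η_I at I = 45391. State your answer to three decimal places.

0.118

At I = 45391: Q = 202.603.
dQ/dI = 23.93/I = 0.000527197 at this income.
η = (dQ/dI)·(I/Q) = 0.000527197 × (45391/202.603) = 0.118.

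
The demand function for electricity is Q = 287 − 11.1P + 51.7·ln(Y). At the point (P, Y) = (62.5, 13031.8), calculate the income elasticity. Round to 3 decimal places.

0.622

At P = 62.5, Y = 13031.8: Q = 83.115.
Holding P constant, ∂Q/∂Y = 51.7/Y = 0.00396722.
η_Y = (∂Q/∂Y)·(Y/Q) = 0.00396722 × (13031.8/83.115) = 0.622.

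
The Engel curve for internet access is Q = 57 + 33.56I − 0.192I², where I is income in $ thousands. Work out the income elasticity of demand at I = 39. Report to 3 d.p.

At I = 39: Q = 1073.8080.
dQ/dI = 33.56 − 0.384I = 18.58400.
η = (dQ/dI)·(I/Q) = 18.58400 × (39/1073.8080) = 0.675.

0.675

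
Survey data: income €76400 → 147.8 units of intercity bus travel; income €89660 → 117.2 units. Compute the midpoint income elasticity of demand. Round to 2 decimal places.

ΔQ = 117.2 − 147.8 = -30.6; midpoint Q̄ = (147.8 + 117.2)/2 = 132.5.
ΔI = 89660 − 76400 = 13260; midpoint Ī = (76400 + 89660)/2 = 83030.
η = (ΔQ/Q̄) ÷ (ΔI/Ī) = (-30.6/132.5) ÷ (13260/83030) = -1.45.

-1.45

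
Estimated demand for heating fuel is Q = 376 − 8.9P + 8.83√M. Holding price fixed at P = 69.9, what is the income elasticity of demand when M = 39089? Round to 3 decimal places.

0.582

At P = 69.9, M = 39089: Q = 1499.664.
Holding P constant, ∂Q/∂M = 8.83/(2√M) = 0.0223308.
η_M = (∂Q/∂M)·(M/Q) = 0.0223308 × (39089/1499.664) = 0.582.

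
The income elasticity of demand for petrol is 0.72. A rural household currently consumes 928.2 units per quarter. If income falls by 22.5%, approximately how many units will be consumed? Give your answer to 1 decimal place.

%ΔQ ≈ η × %ΔI = 0.72 × (-22.5%) = -16.2%.
New Q ≈ 928.2 × (1 − 0.162) = 777.8.

777.8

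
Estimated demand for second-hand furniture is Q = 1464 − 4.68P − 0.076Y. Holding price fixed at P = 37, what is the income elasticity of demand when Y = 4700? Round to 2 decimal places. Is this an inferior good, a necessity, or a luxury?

-0.38 (inferior good)

At P = 37, Y = 4700: Q = 933.640.
Holding P constant, ∂Q/∂Y = −0.076.
η_Y = (∂Q/∂Y)·(Y/Q) = -0.076 × (4700/933.640) = -0.38.
Since η < 0, this is an inferior good.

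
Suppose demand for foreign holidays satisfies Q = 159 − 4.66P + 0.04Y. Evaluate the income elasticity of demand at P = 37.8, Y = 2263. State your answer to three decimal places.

1.234

At P = 37.8, Y = 2263: Q = 73.372.
Holding P constant, ∂Q/∂Y = 0.04.
η_Y = (∂Q/∂Y)·(Y/Q) = 0.04 × (2263/73.372) = 1.234.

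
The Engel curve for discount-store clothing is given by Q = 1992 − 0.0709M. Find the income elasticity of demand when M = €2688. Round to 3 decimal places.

-0.106

At M = 2688: Q = 1801.421.
dQ/dM = −0.0709.
η = (dQ/dM)·(M/Q) = -0.0709 × (2688/1801.421) = -0.106.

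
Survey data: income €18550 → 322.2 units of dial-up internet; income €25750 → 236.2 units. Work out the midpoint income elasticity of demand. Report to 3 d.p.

-0.948

ΔQ = 236.2 − 322.2 = -86; midpoint Q̄ = (322.2 + 236.2)/2 = 279.2.
ΔI = 25750 − 18550 = 7200; midpoint Ī = (18550 + 25750)/2 = 22150.
η = (ΔQ/Q̄) ÷ (ΔI/Ī) = (-86/279.2) ÷ (7200/22150) = -0.948.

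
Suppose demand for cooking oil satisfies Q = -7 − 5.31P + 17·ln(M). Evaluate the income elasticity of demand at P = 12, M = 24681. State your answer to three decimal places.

0.168

At P = 12, M = 24681: Q = 101.214.
Holding P constant, ∂Q/∂M = 17/M = 0.000688789.
η_M = (∂Q/∂M)·(M/Q) = 0.000688789 × (24681/101.214) = 0.168.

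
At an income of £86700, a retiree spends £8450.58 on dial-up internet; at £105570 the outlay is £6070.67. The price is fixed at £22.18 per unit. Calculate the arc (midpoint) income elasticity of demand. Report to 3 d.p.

-1.670

With a constant price, Q₁ = 8450.58/22.18 = 381.000 and Q₂ = 6070.67/22.18 = 273.700 (equivalently, work directly with expenditure since P cancels).
Midpoint %ΔQ = (6070.67 − 8450.58)/7260.63 = -0.32778; midpoint %ΔI = (105570 − 86700)/96135 = 0.19629.
η = -0.32778 / 0.19629 = -1.670.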